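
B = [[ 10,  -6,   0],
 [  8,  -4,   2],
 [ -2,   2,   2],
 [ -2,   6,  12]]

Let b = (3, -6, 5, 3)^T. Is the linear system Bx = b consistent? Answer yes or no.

Row reduce the augmented matrix [B | b].
R2 ← R2 − (4/5)·R1: [0, 4/5, 2, -42/5]
R3 ← R3 + (1/5)·R1: [0, 4/5, 2, 28/5]
R4 ← R4 + (1/5)·R1: [0, 24/5, 12, 18/5]
R3 ← R3 − R2: [0, 0, 0, 14]
R4 ← R4 − (6)·R2: [0, 0, 0, 54]
R4 ← R4 − (27/7)·R3: [0, 0, 0, 0]
The echelon form has 3 nonzero rows; the last pivot sits in the augmented column, so rank(B) = 2 but rank([B|b]) = 3.
Since the ranks differ, the system is inconsistent.

no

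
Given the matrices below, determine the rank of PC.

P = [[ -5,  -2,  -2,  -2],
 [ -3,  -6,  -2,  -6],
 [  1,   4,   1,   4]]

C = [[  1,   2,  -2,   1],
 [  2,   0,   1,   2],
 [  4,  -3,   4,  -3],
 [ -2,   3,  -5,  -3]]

First compute PC:
[[-13, -10,  10,   3],
 [-11, -18,  22,   9],
 [  5,  11, -14,  -6]]
Now row reduce the product.
R2 ← R2 − (11/13)·R1: [0, -124/13, 176/13, 84/13]
R3 ← R3 + (5/13)·R1: [0, 93/13, -132/13, -63/13]
R3 ← R3 + (3/4)·R2: [0, 0, 0, 0]
2 nonzero rows, so rank(PC) = 2.

2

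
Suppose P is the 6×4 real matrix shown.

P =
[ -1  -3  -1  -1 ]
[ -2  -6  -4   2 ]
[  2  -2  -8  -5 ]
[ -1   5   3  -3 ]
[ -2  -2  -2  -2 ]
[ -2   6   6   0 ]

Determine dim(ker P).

Row reduce to echelon form.
R2 ← R2 − (2)·R1: [0, 0, -2, 4]
R3 ← R3 + (2)·R1: [0, -8, -10, -7]
R4 ← R4 − R1: [0, 8, 4, -2]
R5 ← R5 − (2)·R1: [0, 4, 0, 0]
R6 ← R6 − (2)·R1: [0, 12, 8, 2]
Swap R2 ↔ R3
R4 ← R4 + R2: [0, 0, -6, -9]
R5 ← R5 + (1/2)·R2: [0, 0, -5, -7/2]
R6 ← R6 + (3/2)·R2: [0, 0, -7, -17/2]
R4 ← R4 − (3)·R3: [0, 0, 0, -21]
R5 ← R5 − (5/2)·R3: [0, 0, 0, -27/2]
R6 ← R6 − (7/2)·R3: [0, 0, 0, -45/2]
R5 ← R5 − (9/14)·R4: [0, 0, 0, 0]
R6 ← R6 − (15/14)·R4: [0, 0, 0, 0]
4 nonzero rows, so rank(P) = 4.
P has 4 columns; by rank–nullity, nullity = 4 − 4 = 0.

0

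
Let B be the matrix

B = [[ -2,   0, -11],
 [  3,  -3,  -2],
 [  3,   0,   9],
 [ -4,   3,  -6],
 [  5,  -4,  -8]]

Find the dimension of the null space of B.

Row reduce to echelon form.
R2 ← R2 + (3/2)·R1: [0, -3, -37/2]
R3 ← R3 + (3/2)·R1: [0, 0, -15/2]
R4 ← R4 − (2)·R1: [0, 3, 16]
R5 ← R5 + (5/2)·R1: [0, -4, -71/2]
R4 ← R4 + R2: [0, 0, -5/2]
R5 ← R5 − (4/3)·R2: [0, 0, -65/6]
R4 ← R4 − (1/3)·R3: [0, 0, 0]
R5 ← R5 − (13/9)·R3: [0, 0, 0]
3 nonzero rows, so rank(B) = 3.
B has 3 columns; by rank–nullity, nullity = 3 − 3 = 0.

0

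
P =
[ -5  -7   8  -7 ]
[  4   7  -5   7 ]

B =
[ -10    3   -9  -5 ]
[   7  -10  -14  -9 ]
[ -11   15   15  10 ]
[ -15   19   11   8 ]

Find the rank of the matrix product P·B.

2

First compute PB:
[[ 18,  42, 186, 112],
 [-41,   0, -132, -77]]
Now row reduce the product.
R2 ← R2 + (41/18)·R1: [0, 287/3, 875/3, 1603/9]
2 nonzero rows, so rank(PB) = 2.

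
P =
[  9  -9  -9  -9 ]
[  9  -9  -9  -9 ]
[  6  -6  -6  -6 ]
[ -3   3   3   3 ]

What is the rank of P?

1

Row reduce to echelon form.
R2 ← R2 − R1: [0, 0, 0, 0]
R3 ← R3 − (2/3)·R1: [0, 0, 0, 0]
R4 ← R4 + (1/3)·R1: [0, 0, 0, 0]
Echelon form has 1 nonzero row, so rank(P) = 1.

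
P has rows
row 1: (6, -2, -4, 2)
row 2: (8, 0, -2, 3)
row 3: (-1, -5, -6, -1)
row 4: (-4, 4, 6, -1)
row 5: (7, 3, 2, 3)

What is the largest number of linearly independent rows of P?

2

Row reduce to echelon form.
R2 ← R2 − (4/3)·R1: [0, 8/3, 10/3, 1/3]
R3 ← R3 + (1/6)·R1: [0, -16/3, -20/3, -2/3]
R4 ← R4 + (2/3)·R1: [0, 8/3, 10/3, 1/3]
R5 ← R5 − (7/6)·R1: [0, 16/3, 20/3, 2/3]
R3 ← R3 + (2)·R2: [0, 0, 0, 0]
R4 ← R4 − R2: [0, 0, 0, 0]
R5 ← R5 − (2)·R2: [0, 0, 0, 0]
Echelon form has 2 nonzero rows, so rank(P) = 2.
The rank gives the maximum number of linearly independent rows: 2.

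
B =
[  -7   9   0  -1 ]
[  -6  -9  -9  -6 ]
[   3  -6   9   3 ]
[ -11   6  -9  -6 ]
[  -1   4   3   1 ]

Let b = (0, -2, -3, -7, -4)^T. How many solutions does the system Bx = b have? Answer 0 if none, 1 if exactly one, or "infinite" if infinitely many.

Row reduce the augmented matrix [B | b].
R2 ← R2 − (6/7)·R1: [0, -117/7, -9, -36/7, -2]
R3 ← R3 + (3/7)·R1: [0, -15/7, 9, 18/7, -3]
R4 ← R4 − (11/7)·R1: [0, -57/7, -9, -31/7, -7]
R5 ← R5 − (1/7)·R1: [0, 19/7, 3, 8/7, -4]
R3 ← R3 − (5/39)·R2: [0, 0, 132/13, 42/13, -107/39]
R4 ← R4 − (19/39)·R2: [0, 0, -60/13, -25/13, -235/39]
R5 ← R5 + (19/117)·R2: [0, 0, 20/13, 4/13, -506/117]
R4 ← R4 + (5/11)·R3: [0, 0, 0, -5/11, -80/11]
R5 ← R5 − (5/33)·R3: [0, 0, 0, -2/11, -43/11]
R5 ← R5 − (2/5)·R4: [0, 0, 0, 0, -1]
The echelon form has 5 nonzero rows; the last pivot sits in the augmented column, so rank(B) = 4 but rank([B|b]) = 5.
Since the ranks differ, the system is inconsistent.
It has no solutions.

0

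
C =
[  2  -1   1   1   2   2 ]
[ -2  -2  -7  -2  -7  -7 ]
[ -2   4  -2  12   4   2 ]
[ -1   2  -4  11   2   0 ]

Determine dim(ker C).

Row reduce to echelon form.
R2 ← R2 + R1: [0, -3, -6, -1, -5, -5]
R3 ← R3 + R1: [0, 3, -1, 13, 6, 4]
R4 ← R4 + (1/2)·R1: [0, 3/2, -7/2, 23/2, 3, 1]
R3 ← R3 + R2: [0, 0, -7, 12, 1, -1]
R4 ← R4 + (1/2)·R2: [0, 0, -13/2, 11, 1/2, -3/2]
R4 ← R4 − (13/14)·R3: [0, 0, 0, -1/7, -3/7, -4/7]
4 nonzero rows, so rank(C) = 4.
C has 6 columns; by rank–nullity, nullity = 6 − 4 = 2.

2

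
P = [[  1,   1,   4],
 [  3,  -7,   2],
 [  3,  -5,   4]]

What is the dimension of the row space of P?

2

Row reduce to echelon form.
R2 ← R2 − (3)·R1: [0, -10, -10]
R3 ← R3 − (3)·R1: [0, -8, -8]
R3 ← R3 − (4/5)·R2: [0, 0, 0]
Echelon form has 2 nonzero rows, so rank(P) = 2.
The row space has dimension equal to the rank: 2.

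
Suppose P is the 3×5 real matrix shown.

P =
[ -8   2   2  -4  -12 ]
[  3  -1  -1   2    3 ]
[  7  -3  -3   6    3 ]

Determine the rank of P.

2

Row reduce to echelon form.
R2 ← R2 + (3/8)·R1: [0, -1/4, -1/4, 1/2, -3/2]
R3 ← R3 + (7/8)·R1: [0, -5/4, -5/4, 5/2, -15/2]
R3 ← R3 − (5)·R2: [0, 0, 0, 0, 0]
Echelon form has 2 nonzero rows, so rank(P) = 2.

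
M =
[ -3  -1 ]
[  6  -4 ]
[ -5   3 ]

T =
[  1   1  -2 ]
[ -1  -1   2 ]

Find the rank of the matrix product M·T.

First compute MT:
[[ -2,  -2,   4],
 [ 10,  10, -20],
 [ -8,  -8,  16]]
Now row reduce the product.
R2 ← R2 + (5)·R1: [0, 0, 0]
R3 ← R3 − (4)·R1: [0, 0, 0]
1 nonzero row, so rank(MT) = 1.

1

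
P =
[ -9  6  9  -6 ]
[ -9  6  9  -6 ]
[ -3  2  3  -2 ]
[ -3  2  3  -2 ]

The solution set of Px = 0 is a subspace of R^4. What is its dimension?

3

Row reduce to echelon form.
R2 ← R2 − R1: [0, 0, 0, 0]
R3 ← R3 − (1/3)·R1: [0, 0, 0, 0]
R4 ← R4 − (1/3)·R1: [0, 0, 0, 0]
1 nonzero row, so rank(P) = 1.
P has 4 columns; by rank–nullity, nullity = 4 − 1 = 3.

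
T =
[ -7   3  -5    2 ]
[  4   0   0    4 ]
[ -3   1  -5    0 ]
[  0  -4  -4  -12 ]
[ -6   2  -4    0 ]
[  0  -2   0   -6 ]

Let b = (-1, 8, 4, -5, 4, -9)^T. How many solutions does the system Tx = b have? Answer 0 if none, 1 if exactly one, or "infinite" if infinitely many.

Row reduce the augmented matrix [T | b].
R2 ← R2 + (4/7)·R1: [0, 12/7, -20/7, 36/7, 52/7]
R3 ← R3 − (3/7)·R1: [0, -2/7, -20/7, -6/7, 31/7]
R5 ← R5 − (6/7)·R1: [0, -4/7, 2/7, -12/7, 34/7]
R3 ← R3 + (1/6)·R2: [0, 0, -10/3, 0, 17/3]
R4 ← R4 + (7/3)·R2: [0, 0, -32/3, 0, 37/3]
R5 ← R5 + (1/3)·R2: [0, 0, -2/3, 0, 22/3]
R6 ← R6 + (7/6)·R2: [0, 0, -10/3, 0, -1/3]
R4 ← R4 − (16/5)·R3: [0, 0, 0, 0, -29/5]
R5 ← R5 − (1/5)·R3: [0, 0, 0, 0, 31/5]
R6 ← R6 − R3: [0, 0, 0, 0, -6]
R5 ← R5 + (31/29)·R4: [0, 0, 0, 0, 0]
R6 ← R6 − (30/29)·R4: [0, 0, 0, 0, 0]
The echelon form has 4 nonzero rows; the last pivot sits in the augmented column, so rank(T) = 3 but rank([T|b]) = 4.
Since the ranks differ, the system is inconsistent.
It has no solutions.

0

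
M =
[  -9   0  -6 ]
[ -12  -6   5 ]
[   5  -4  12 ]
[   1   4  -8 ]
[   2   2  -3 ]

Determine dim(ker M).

Row reduce to echelon form.
R2 ← R2 − (4/3)·R1: [0, -6, 13]
R3 ← R3 + (5/9)·R1: [0, -4, 26/3]
R4 ← R4 + (1/9)·R1: [0, 4, -26/3]
R5 ← R5 + (2/9)·R1: [0, 2, -13/3]
R3 ← R3 − (2/3)·R2: [0, 0, 0]
R4 ← R4 + (2/3)·R2: [0, 0, 0]
R5 ← R5 + (1/3)·R2: [0, 0, 0]
2 nonzero rows, so rank(M) = 2.
M has 3 columns; by rank–nullity, nullity = 3 − 2 = 1.

1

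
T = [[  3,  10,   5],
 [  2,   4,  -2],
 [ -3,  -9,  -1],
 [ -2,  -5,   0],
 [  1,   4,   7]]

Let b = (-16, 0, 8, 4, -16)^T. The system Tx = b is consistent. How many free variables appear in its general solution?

Row reduce the augmented matrix [T | b].
R2 ← R2 − (2/3)·R1: [0, -8/3, -16/3, 32/3]
R3 ← R3 + R1: [0, 1, 4, -8]
R4 ← R4 + (2/3)·R1: [0, 5/3, 10/3, -20/3]
R5 ← R5 − (1/3)·R1: [0, 2/3, 16/3, -32/3]
R3 ← R3 + (3/8)·R2: [0, 0, 2, -4]
R4 ← R4 + (5/8)·R2: [0, 0, 0, 0]
R5 ← R5 + (1/4)·R2: [0, 0, 4, -8]
R5 ← R5 − (2)·R3: [0, 0, 0, 0]
The echelon form has 3 nonzero rows, and every pivot lies in the first 3 columns, so rank(T) = rank([T|b]) = 3.
The system is consistent.
Free variables = (unknowns) − (rank) = 3 − 3 = 0.

0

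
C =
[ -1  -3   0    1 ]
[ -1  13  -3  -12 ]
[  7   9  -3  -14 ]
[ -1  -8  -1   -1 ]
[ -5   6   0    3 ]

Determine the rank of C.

Row reduce to echelon form.
R2 ← R2 − R1: [0, 16, -3, -13]
R3 ← R3 + (7)·R1: [0, -12, -3, -7]
R4 ← R4 − R1: [0, -5, -1, -2]
R5 ← R5 − (5)·R1: [0, 21, 0, -2]
R3 ← R3 + (3/4)·R2: [0, 0, -21/4, -67/4]
R4 ← R4 + (5/16)·R2: [0, 0, -31/16, -97/16]
R5 ← R5 − (21/16)·R2: [0, 0, 63/16, 241/16]
R4 ← R4 − (31/84)·R3: [0, 0, 0, 5/42]
R5 ← R5 + (3/4)·R3: [0, 0, 0, 5/2]
R5 ← R5 − (21)·R4: [0, 0, 0, 0]
Echelon form has 4 nonzero rows, so rank(C) = 4.

4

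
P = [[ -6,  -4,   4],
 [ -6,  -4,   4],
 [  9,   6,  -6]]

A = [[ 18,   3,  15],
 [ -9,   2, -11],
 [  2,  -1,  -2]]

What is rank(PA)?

First compute PA:
[[-64, -30, -54],
 [-64, -30, -54],
 [ 96,  45,  81]]
Now row reduce the product.
R2 ← R2 − R1: [0, 0, 0]
R3 ← R3 + (3/2)·R1: [0, 0, 0]
1 nonzero row, so rank(PA) = 1.

1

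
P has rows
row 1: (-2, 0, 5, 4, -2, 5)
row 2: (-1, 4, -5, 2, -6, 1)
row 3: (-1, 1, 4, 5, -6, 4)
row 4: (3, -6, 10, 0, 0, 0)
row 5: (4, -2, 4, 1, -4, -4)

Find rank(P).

Row reduce to echelon form.
R2 ← R2 − (1/2)·R1: [0, 4, -15/2, 0, -5, -3/2]
R3 ← R3 − (1/2)·R1: [0, 1, 3/2, 3, -5, 3/2]
R4 ← R4 + (3/2)·R1: [0, -6, 35/2, 6, -3, 15/2]
R5 ← R5 + (2)·R1: [0, -2, 14, 9, -8, 6]
R3 ← R3 − (1/4)·R2: [0, 0, 27/8, 3, -15/4, 15/8]
R4 ← R4 + (3/2)·R2: [0, 0, 25/4, 6, -21/2, 21/4]
R5 ← R5 + (1/2)·R2: [0, 0, 41/4, 9, -21/2, 21/4]
R4 ← R4 − (50/27)·R3: [0, 0, 0, 4/9, -32/9, 16/9]
R5 ← R5 − (82/27)·R3: [0, 0, 0, -1/9, 8/9, -4/9]
R5 ← R5 + (1/4)·R4: [0, 0, 0, 0, 0, 0]
Echelon form has 4 nonzero rows, so rank(P) = 4.

4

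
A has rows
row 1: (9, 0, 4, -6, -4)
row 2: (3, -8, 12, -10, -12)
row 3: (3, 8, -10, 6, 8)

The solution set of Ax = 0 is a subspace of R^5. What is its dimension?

2

Row reduce to echelon form.
R2 ← R2 − (1/3)·R1: [0, -8, 32/3, -8, -32/3]
R3 ← R3 − (1/3)·R1: [0, 8, -34/3, 8, 28/3]
R3 ← R3 + R2: [0, 0, -2/3, 0, -4/3]
3 nonzero rows, so rank(A) = 3.
A has 5 columns; by rank–nullity, nullity = 5 − 3 = 2.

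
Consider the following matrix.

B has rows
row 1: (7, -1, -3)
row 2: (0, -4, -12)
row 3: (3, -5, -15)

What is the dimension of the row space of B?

2

Row reduce to echelon form.
R3 ← R3 − (3/7)·R1: [0, -32/7, -96/7]
R3 ← R3 − (8/7)·R2: [0, 0, 0]
Echelon form has 2 nonzero rows, so rank(B) = 2.
The row space has dimension equal to the rank: 2.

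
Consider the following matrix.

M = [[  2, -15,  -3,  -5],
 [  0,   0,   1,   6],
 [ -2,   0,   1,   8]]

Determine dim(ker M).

1

Row reduce to echelon form.
R3 ← R3 + R1: [0, -15, -2, 3]
Swap R2 ↔ R3
3 nonzero rows, so rank(M) = 3.
M has 4 columns; by rank–nullity, nullity = 4 − 3 = 1.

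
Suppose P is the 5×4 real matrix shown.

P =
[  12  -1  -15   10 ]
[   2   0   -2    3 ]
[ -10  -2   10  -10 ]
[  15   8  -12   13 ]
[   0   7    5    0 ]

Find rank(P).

Row reduce to echelon form.
R2 ← R2 − (1/6)·R1: [0, 1/6, 1/2, 4/3]
R3 ← R3 + (5/6)·R1: [0, -17/6, -5/2, -5/3]
R4 ← R4 − (5/4)·R1: [0, 37/4, 27/4, 1/2]
R3 ← R3 + (17)·R2: [0, 0, 6, 21]
R4 ← R4 − (111/2)·R2: [0, 0, -21, -147/2]
R5 ← R5 − (42)·R2: [0, 0, -16, -56]
R4 ← R4 + (7/2)·R3: [0, 0, 0, 0]
R5 ← R5 + (8/3)·R3: [0, 0, 0, 0]
Echelon form has 3 nonzero rows, so rank(P) = 3.

3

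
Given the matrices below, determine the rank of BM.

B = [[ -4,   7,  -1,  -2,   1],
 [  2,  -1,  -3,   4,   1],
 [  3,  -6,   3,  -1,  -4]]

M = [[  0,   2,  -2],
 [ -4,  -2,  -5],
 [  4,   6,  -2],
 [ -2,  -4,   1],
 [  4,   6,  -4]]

First compute BM:
[[-24, -14, -31],
 [-12, -22,   7],
 [ 22,  16,  33]]
Now row reduce the product.
R2 ← R2 − (1/2)·R1: [0, -15, 45/2]
R3 ← R3 + (11/12)·R1: [0, 19/6, 55/12]
R3 ← R3 + (19/90)·R2: [0, 0, 28/3]
3 nonzero rows, so rank(BM) = 3.

3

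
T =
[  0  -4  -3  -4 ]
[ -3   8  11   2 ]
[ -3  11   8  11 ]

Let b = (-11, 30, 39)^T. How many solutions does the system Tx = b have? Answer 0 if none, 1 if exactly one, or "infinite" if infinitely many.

infinite

Row reduce the augmented matrix [T | b].
Swap R1 ↔ R2
R3 ← R3 − R1: [0, 3, -3, 9, 9]
R3 ← R3 + (3/4)·R2: [0, 0, -21/4, 6, 3/4]
The echelon form has 3 nonzero rows, and every pivot lies in the first 4 columns, so rank(T) = rank([T|b]) = 3.
The system is consistent.
rank = 3 < 4 unknowns, so there are infinitely many solutions.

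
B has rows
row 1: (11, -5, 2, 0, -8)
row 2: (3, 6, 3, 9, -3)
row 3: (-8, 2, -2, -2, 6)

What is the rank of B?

Row reduce to echelon form.
R2 ← R2 − (3/11)·R1: [0, 81/11, 27/11, 9, -9/11]
R3 ← R3 + (8/11)·R1: [0, -18/11, -6/11, -2, 2/11]
R3 ← R3 + (2/9)·R2: [0, 0, 0, 0, 0]
Echelon form has 2 nonzero rows, so rank(B) = 2.

2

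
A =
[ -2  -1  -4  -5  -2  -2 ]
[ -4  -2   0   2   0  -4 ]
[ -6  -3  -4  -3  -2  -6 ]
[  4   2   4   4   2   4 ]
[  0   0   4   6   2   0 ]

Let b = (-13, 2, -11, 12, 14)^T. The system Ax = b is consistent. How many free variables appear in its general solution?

4

Row reduce the augmented matrix [A | b].
R2 ← R2 − (2)·R1: [0, 0, 8, 12, 4, 0, 28]
R3 ← R3 − (3)·R1: [0, 0, 8, 12, 4, 0, 28]
R4 ← R4 + (2)·R1: [0, 0, -4, -6, -2, 0, -14]
R3 ← R3 − R2: [0, 0, 0, 0, 0, 0, 0]
R4 ← R4 + (1/2)·R2: [0, 0, 0, 0, 0, 0, 0]
R5 ← R5 − (1/2)·R2: [0, 0, 0, 0, 0, 0, 0]
The echelon form has 2 nonzero rows, and every pivot lies in the first 6 columns, so rank(A) = rank([A|b]) = 2.
The system is consistent.
Free variables = (unknowns) − (rank) = 6 − 2 = 4.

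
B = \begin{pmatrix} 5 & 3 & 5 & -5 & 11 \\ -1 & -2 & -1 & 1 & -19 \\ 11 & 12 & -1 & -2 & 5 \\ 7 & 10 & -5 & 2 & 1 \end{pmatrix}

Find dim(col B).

3

Row reduce to echelon form.
R2 ← R2 + (1/5)·R1: [0, -7/5, 0, 0, -84/5]
R3 ← R3 − (11/5)·R1: [0, 27/5, -12, 9, -96/5]
R4 ← R4 − (7/5)·R1: [0, 29/5, -12, 9, -72/5]
R3 ← R3 + (27/7)·R2: [0, 0, -12, 9, -84]
R4 ← R4 + (29/7)·R2: [0, 0, -12, 9, -84]
R4 ← R4 − R3: [0, 0, 0, 0, 0]
Echelon form has 3 nonzero rows, so rank(B) = 3.
The column space has dimension equal to the rank: 3.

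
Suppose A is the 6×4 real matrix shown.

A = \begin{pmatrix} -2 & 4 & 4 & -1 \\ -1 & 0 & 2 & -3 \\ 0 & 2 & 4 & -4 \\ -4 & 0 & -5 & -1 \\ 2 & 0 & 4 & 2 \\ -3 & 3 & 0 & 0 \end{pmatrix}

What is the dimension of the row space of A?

4

Row reduce to echelon form.
R2 ← R2 − (1/2)·R1: [0, -2, 0, -5/2]
R4 ← R4 − (2)·R1: [0, -8, -13, 1]
R5 ← R5 + R1: [0, 4, 8, 1]
R6 ← R6 − (3/2)·R1: [0, -3, -6, 3/2]
R3 ← R3 + R2: [0, 0, 4, -13/2]
R4 ← R4 − (4)·R2: [0, 0, -13, 11]
R5 ← R5 + (2)·R2: [0, 0, 8, -4]
R6 ← R6 − (3/2)·R2: [0, 0, -6, 21/4]
R4 ← R4 + (13/4)·R3: [0, 0, 0, -81/8]
R5 ← R5 − (2)·R3: [0, 0, 0, 9]
R6 ← R6 + (3/2)·R3: [0, 0, 0, -9/2]
R5 ← R5 + (8/9)·R4: [0, 0, 0, 0]
R6 ← R6 − (4/9)·R4: [0, 0, 0, 0]
Echelon form has 4 nonzero rows, so rank(A) = 4.
The row space has dimension equal to the rank: 4.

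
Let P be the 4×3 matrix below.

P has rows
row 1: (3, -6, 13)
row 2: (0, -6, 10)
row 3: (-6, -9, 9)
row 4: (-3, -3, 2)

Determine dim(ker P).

Row reduce to echelon form.
R3 ← R3 + (2)·R1: [0, -21, 35]
R4 ← R4 + R1: [0, -9, 15]
R3 ← R3 − (7/2)·R2: [0, 0, 0]
R4 ← R4 − (3/2)·R2: [0, 0, 0]
2 nonzero rows, so rank(P) = 2.
P has 3 columns; by rank–nullity, nullity = 3 − 2 = 1.

1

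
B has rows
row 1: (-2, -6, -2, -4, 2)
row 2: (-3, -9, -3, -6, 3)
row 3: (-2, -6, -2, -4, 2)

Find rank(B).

Row reduce to echelon form.
R2 ← R2 − (3/2)·R1: [0, 0, 0, 0, 0]
R3 ← R3 − R1: [0, 0, 0, 0, 0]
Echelon form has 1 nonzero row, so rank(B) = 1.

1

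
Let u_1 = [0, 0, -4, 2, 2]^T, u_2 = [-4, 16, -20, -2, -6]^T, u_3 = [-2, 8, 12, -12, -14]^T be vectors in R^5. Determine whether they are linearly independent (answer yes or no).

Form the matrix with these vectors as rows and row reduce.
Swap R1 ↔ R2
R3 ← R3 − (1/2)·R1: [0, 0, 22, -11, -11]
R3 ← R3 + (11/2)·R2: [0, 0, 0, 0, 0]
2 nonzero rows, so the 3 vectors span a space of dimension 2.
Since 2 < 3, the vectors are linearly dependent.

no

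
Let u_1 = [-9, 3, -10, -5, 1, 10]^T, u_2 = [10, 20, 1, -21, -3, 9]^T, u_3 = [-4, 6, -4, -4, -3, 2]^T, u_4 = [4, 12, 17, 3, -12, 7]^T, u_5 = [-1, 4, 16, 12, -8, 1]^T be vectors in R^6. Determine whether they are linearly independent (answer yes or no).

Form the matrix with these vectors as rows and row reduce.
R2 ← R2 + (10/9)·R1: [0, 70/3, -91/9, -239/9, -17/9, 181/9]
R3 ← R3 − (4/9)·R1: [0, 14/3, 4/9, -16/9, -31/9, -22/9]
R4 ← R4 + (4/9)·R1: [0, 40/3, 113/9, 7/9, -104/9, 103/9]
R5 ← R5 − (1/9)·R1: [0, 11/3, 154/9, 113/9, -73/9, -1/9]
R3 ← R3 − (1/5)·R2: [0, 0, 37/15, 53/15, -46/15, -97/15]
R4 ← R4 − (4/7)·R2: [0, 0, 55/3, 335/21, -220/21, -1/21]
R5 ← R5 − (11/70)·R2: [0, 0, 187/10, 1171/70, -547/70, -229/70]
R4 ← R4 − (275/37)·R3: [0, 0, 0, -2670/259, 3190/259, 12436/259]
R5 ← R5 − (561/74)·R3: [0, 0, 0, -2605/259, 7995/518, 11850/259]
R5 ← R5 − (521/534)·R4: [0, 0, 0, 0, 1825/534, -292/267]
5 nonzero rows, so the 5 vectors span a space of dimension 5.
Since 5 = 5, the vectors are linearly independent.

yes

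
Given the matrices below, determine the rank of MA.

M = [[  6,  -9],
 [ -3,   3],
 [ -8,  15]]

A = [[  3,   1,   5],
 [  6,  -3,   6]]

2

First compute MA:
[[-36,  33, -24],
 [  9, -12,   3],
 [ 66, -53,  50]]
Now row reduce the product.
R2 ← R2 + (1/4)·R1: [0, -15/4, -3]
R3 ← R3 + (11/6)·R1: [0, 15/2, 6]
R3 ← R3 + (2)·R2: [0, 0, 0]
2 nonzero rows, so rank(MA) = 2.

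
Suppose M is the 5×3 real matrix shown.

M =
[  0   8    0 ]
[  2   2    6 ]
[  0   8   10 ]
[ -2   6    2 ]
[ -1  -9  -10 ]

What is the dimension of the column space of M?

Row reduce to echelon form.
Swap R1 ↔ R2
R4 ← R4 + R1: [0, 8, 8]
R5 ← R5 + (1/2)·R1: [0, -8, -7]
R3 ← R3 − R2: [0, 0, 10]
R4 ← R4 − R2: [0, 0, 8]
R5 ← R5 + R2: [0, 0, -7]
R4 ← R4 − (4/5)·R3: [0, 0, 0]
R5 ← R5 + (7/10)·R3: [0, 0, 0]
Echelon form has 3 nonzero rows, so rank(M) = 3.
The column space has dimension equal to the rank: 3.

3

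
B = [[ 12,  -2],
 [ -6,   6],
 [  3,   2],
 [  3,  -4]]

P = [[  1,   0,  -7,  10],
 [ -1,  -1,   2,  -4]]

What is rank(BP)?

2

First compute BP:
[[ 14,   2, -88, 128],
 [-12,  -6,  54, -84],
 [  1,  -2, -17,  22],
 [  7,   4, -29,  46]]
Now row reduce the product.
R2 ← R2 + (6/7)·R1: [0, -30/7, -150/7, 180/7]
R3 ← R3 − (1/14)·R1: [0, -15/7, -75/7, 90/7]
R4 ← R4 − (1/2)·R1: [0, 3, 15, -18]
R3 ← R3 − (1/2)·R2: [0, 0, 0, 0]
R4 ← R4 + (7/10)·R2: [0, 0, 0, 0]
2 nonzero rows, so rank(BP) = 2.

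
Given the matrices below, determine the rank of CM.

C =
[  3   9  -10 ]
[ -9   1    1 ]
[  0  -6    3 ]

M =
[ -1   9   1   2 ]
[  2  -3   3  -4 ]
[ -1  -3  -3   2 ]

2

First compute CM:
[[ 25,  30,  60, -50],
 [ 10, -87,  -9, -20],
 [-15,   9, -27,  30]]
Now row reduce the product.
R2 ← R2 − (2/5)·R1: [0, -99, -33, 0]
R3 ← R3 + (3/5)·R1: [0, 27, 9, 0]
R3 ← R3 + (3/11)·R2: [0, 0, 0, 0]
2 nonzero rows, so rank(CM) = 2.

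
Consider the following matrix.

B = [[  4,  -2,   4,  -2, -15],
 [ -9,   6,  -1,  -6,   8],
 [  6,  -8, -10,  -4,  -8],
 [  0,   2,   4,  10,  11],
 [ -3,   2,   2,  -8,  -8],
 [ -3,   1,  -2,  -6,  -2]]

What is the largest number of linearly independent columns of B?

Row reduce to echelon form.
R2 ← R2 + (9/4)·R1: [0, 3/2, 8, -21/2, -103/4]
R3 ← R3 − (3/2)·R1: [0, -5, -16, -1, 29/2]
R5 ← R5 + (3/4)·R1: [0, 1/2, 5, -19/2, -77/4]
R6 ← R6 + (3/4)·R1: [0, -1/2, 1, -15/2, -53/4]
R3 ← R3 + (10/3)·R2: [0, 0, 32/3, -36, -214/3]
R4 ← R4 − (4/3)·R2: [0, 0, -20/3, 24, 136/3]
R5 ← R5 − (1/3)·R2: [0, 0, 7/3, -6, -32/3]
R6 ← R6 + (1/3)·R2: [0, 0, 11/3, -11, -131/6]
R4 ← R4 + (5/8)·R3: [0, 0, 0, 3/2, 3/4]
R5 ← R5 − (7/32)·R3: [0, 0, 0, 15/8, 79/16]
R6 ← R6 − (11/32)·R3: [0, 0, 0, 11/8, 43/16]
R5 ← R5 − (5/4)·R4: [0, 0, 0, 0, 4]
R6 ← R6 − (11/12)·R4: [0, 0, 0, 0, 2]
R6 ← R6 − (1/2)·R5: [0, 0, 0, 0, 0]
Echelon form has 5 nonzero rows, so rank(B) = 5.
The rank gives the maximum number of linearly independent columns: 5.

5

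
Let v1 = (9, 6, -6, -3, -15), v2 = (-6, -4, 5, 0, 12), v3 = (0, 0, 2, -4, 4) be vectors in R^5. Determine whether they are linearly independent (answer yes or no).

no

Form the matrix with these vectors as rows and row reduce.
R2 ← R2 + (2/3)·R1: [0, 0, 1, -2, 2]
R3 ← R3 − (2)·R2: [0, 0, 0, 0, 0]
2 nonzero rows, so the 3 vectors span a space of dimension 2.
Since 2 < 3, the vectors are linearly dependent.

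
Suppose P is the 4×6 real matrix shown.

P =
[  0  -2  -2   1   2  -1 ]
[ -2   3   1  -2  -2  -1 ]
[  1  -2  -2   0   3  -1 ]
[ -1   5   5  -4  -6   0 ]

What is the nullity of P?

Row reduce to echelon form.
Swap R1 ↔ R2
R3 ← R3 + (1/2)·R1: [0, -1/2, -3/2, -1, 2, -3/2]
R4 ← R4 − (1/2)·R1: [0, 7/2, 9/2, -3, -5, 1/2]
R3 ← R3 − (1/4)·R2: [0, 0, -1, -5/4, 3/2, -5/4]
R4 ← R4 + (7/4)·R2: [0, 0, 1, -5/4, -3/2, -5/4]
R4 ← R4 + R3: [0, 0, 0, -5/2, 0, -5/2]
4 nonzero rows, so rank(P) = 4.
P has 6 columns; by rank–nullity, nullity = 6 − 4 = 2.

2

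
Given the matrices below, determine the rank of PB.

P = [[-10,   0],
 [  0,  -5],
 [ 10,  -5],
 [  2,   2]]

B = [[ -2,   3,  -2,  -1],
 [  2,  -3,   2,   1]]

First compute PB:
[[ 20, -30,  20,  10],
 [-10,  15, -10,  -5],
 [-30,  45, -30, -15],
 [  0,   0,   0,   0]]
Now row reduce the product.
R2 ← R2 + (1/2)·R1: [0, 0, 0, 0]
R3 ← R3 + (3/2)·R1: [0, 0, 0, 0]
1 nonzero row, so rank(PB) = 1.

1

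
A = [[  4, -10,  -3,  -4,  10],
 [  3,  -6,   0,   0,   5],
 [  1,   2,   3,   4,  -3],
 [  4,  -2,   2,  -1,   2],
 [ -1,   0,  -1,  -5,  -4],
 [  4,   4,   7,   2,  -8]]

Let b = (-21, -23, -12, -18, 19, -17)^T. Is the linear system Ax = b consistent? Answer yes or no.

Row reduce the augmented matrix [A | b].
R2 ← R2 − (3/4)·R1: [0, 3/2, 9/4, 3, -5/2, -29/4]
R3 ← R3 − (1/4)·R1: [0, 9/2, 15/4, 5, -11/2, -27/4]
R4 ← R4 − R1: [0, 8, 5, 3, -8, 3]
R5 ← R5 + (1/4)·R1: [0, -5/2, -7/4, -6, -3/2, 55/4]
R6 ← R6 − R1: [0, 14, 10, 6, -18, 4]
R3 ← R3 − (3)·R2: [0, 0, -3, -4, 2, 15]
R4 ← R4 − (16/3)·R2: [0, 0, -7, -13, 16/3, 125/3]
R5 ← R5 + (5/3)·R2: [0, 0, 2, -1, -17/3, 5/3]
R6 ← R6 − (28/3)·R2: [0, 0, -11, -22, 16/3, 215/3]
R4 ← R4 − (7/3)·R3: [0, 0, 0, -11/3, 2/3, 20/3]
R5 ← R5 + (2/3)·R3: [0, 0, 0, -11/3, -13/3, 35/3]
R6 ← R6 − (11/3)·R3: [0, 0, 0, -22/3, -2, 50/3]
R5 ← R5 − R4: [0, 0, 0, 0, -5, 5]
R6 ← R6 − (2)·R4: [0, 0, 0, 0, -10/3, 10/3]
R6 ← R6 − (2/3)·R5: [0, 0, 0, 0, 0, 0]
The echelon form has 5 nonzero rows, and every pivot lies in the first 5 columns, so rank(A) = rank([A|b]) = 5.
The system is consistent.

yes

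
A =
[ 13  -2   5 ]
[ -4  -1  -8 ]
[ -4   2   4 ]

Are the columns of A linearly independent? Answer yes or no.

Row reduce A to echelon form.
R2 ← R2 + (4/13)·R1: [0, -21/13, -84/13]
R3 ← R3 + (4/13)·R1: [0, 18/13, 72/13]
R3 ← R3 + (6/7)·R2: [0, 0, 0]
2 pivots among 3 columns.
Only 2 < 3 pivot columns, so the columns are linearly dependent.

no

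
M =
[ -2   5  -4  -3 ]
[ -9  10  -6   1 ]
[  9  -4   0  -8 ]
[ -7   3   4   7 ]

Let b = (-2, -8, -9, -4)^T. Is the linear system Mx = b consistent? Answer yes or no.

Row reduce the augmented matrix [M | b].
R2 ← R2 − (9/2)·R1: [0, -25/2, 12, 29/2, 1]
R3 ← R3 + (9/2)·R1: [0, 37/2, -18, -43/2, -18]
R4 ← R4 − (7/2)·R1: [0, -29/2, 18, 35/2, 3]
R3 ← R3 + (37/25)·R2: [0, 0, -6/25, -1/25, -413/25]
R4 ← R4 − (29/25)·R2: [0, 0, 102/25, 17/25, 46/25]
R4 ← R4 + (17)·R3: [0, 0, 0, 0, -279]
The echelon form has 4 nonzero rows; the last pivot sits in the augmented column, so rank(M) = 3 but rank([M|b]) = 4.
Since the ranks differ, the system is inconsistent.

no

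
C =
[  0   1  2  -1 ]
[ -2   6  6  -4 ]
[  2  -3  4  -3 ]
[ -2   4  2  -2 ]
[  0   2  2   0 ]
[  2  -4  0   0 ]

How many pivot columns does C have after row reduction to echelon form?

Row reduce to echelon form.
Swap R1 ↔ R2
R3 ← R3 + R1: [0, 3, 10, -7]
R4 ← R4 − R1: [0, -2, -4, 2]
R6 ← R6 + R1: [0, 2, 6, -4]
R3 ← R3 − (3)·R2: [0, 0, 4, -4]
R4 ← R4 + (2)·R2: [0, 0, 0, 0]
R5 ← R5 − (2)·R2: [0, 0, -2, 2]
R6 ← R6 − (2)·R2: [0, 0, 2, -2]
R5 ← R5 + (1/2)·R3: [0, 0, 0, 0]
R6 ← R6 − (1/2)·R3: [0, 0, 0, 0]
Echelon form has 3 nonzero rows, so rank(C) = 3.
Each nonzero row contributes one pivot column: 3 pivot columns.

3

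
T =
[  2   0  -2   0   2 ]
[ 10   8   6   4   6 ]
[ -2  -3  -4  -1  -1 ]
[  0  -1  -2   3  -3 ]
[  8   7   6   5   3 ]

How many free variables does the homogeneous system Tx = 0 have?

2

Row reduce to echelon form.
R2 ← R2 − (5)·R1: [0, 8, 16, 4, -4]
R3 ← R3 + R1: [0, -3, -6, -1, 1]
R5 ← R5 − (4)·R1: [0, 7, 14, 5, -5]
R3 ← R3 + (3/8)·R2: [0, 0, 0, 1/2, -1/2]
R4 ← R4 + (1/8)·R2: [0, 0, 0, 7/2, -7/2]
R5 ← R5 − (7/8)·R2: [0, 0, 0, 3/2, -3/2]
R4 ← R4 − (7)·R3: [0, 0, 0, 0, 0]
R5 ← R5 − (3)·R3: [0, 0, 0, 0, 0]
3 nonzero rows, so rank(T) = 3.
T has 5 columns; by rank–nullity, nullity = 5 − 3 = 2.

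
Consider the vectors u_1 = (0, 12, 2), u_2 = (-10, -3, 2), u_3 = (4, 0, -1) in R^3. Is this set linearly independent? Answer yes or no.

no

Form the matrix with these vectors as rows and row reduce.
Swap R1 ↔ R2
R3 ← R3 + (2/5)·R1: [0, -6/5, -1/5]
R3 ← R3 + (1/10)·R2: [0, 0, 0]
2 nonzero rows, so the 3 vectors span a space of dimension 2.
Since 2 < 3, the vectors are linearly dependent.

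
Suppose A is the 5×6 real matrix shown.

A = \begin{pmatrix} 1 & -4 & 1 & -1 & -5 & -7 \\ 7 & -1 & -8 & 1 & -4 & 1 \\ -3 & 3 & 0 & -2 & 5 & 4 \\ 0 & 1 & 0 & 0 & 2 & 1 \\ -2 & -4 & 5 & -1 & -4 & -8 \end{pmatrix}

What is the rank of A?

Row reduce to echelon form.
R2 ← R2 − (7)·R1: [0, 27, -15, 8, 31, 50]
R3 ← R3 + (3)·R1: [0, -9, 3, -5, -10, -17]
R5 ← R5 + (2)·R1: [0, -12, 7, -3, -14, -22]
R3 ← R3 + (1/3)·R2: [0, 0, -2, -7/3, 1/3, -1/3]
R4 ← R4 − (1/27)·R2: [0, 0, 5/9, -8/27, 23/27, -23/27]
R5 ← R5 + (4/9)·R2: [0, 0, 1/3, 5/9, -2/9, 2/9]
R4 ← R4 + (5/18)·R3: [0, 0, 0, -17/18, 17/18, -17/18]
R5 ← R5 + (1/6)·R3: [0, 0, 0, 1/6, -1/6, 1/6]
R5 ← R5 + (3/17)·R4: [0, 0, 0, 0, 0, 0]
Echelon form has 4 nonzero rows, so rank(A) = 4.

4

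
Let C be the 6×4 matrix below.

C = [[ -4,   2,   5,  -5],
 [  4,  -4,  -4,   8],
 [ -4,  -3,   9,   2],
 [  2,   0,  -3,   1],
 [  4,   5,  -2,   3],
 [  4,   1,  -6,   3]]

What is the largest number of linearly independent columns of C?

4

Row reduce to echelon form.
R2 ← R2 + R1: [0, -2, 1, 3]
R3 ← R3 − R1: [0, -5, 4, 7]
R4 ← R4 + (1/2)·R1: [0, 1, -1/2, -3/2]
R5 ← R5 + R1: [0, 7, 3, -2]
R6 ← R6 + R1: [0, 3, -1, -2]
R3 ← R3 − (5/2)·R2: [0, 0, 3/2, -1/2]
R4 ← R4 + (1/2)·R2: [0, 0, 0, 0]
R5 ← R5 + (7/2)·R2: [0, 0, 13/2, 17/2]
R6 ← R6 + (3/2)·R2: [0, 0, 1/2, 5/2]
R5 ← R5 − (13/3)·R3: [0, 0, 0, 32/3]
R6 ← R6 − (1/3)·R3: [0, 0, 0, 8/3]
Swap R4 ↔ R5
R6 ← R6 − (1/4)·R4: [0, 0, 0, 0]
Echelon form has 4 nonzero rows, so rank(C) = 4.
The rank gives the maximum number of linearly independent columns: 4.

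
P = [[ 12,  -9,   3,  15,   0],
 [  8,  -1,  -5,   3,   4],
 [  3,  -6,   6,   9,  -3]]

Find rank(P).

2

Row reduce to echelon form.
R2 ← R2 − (2/3)·R1: [0, 5, -7, -7, 4]
R3 ← R3 − (1/4)·R1: [0, -15/4, 21/4, 21/4, -3]
R3 ← R3 + (3/4)·R2: [0, 0, 0, 0, 0]
Echelon form has 2 nonzero rows, so rank(P) = 2.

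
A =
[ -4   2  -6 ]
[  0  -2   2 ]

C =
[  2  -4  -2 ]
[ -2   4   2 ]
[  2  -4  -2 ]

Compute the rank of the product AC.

First compute AC:
[[-24,  48,  24],
 [  8, -16,  -8]]
Now row reduce the product.
R2 ← R2 + (1/3)·R1: [0, 0, 0]
1 nonzero row, so rank(AC) = 1.

1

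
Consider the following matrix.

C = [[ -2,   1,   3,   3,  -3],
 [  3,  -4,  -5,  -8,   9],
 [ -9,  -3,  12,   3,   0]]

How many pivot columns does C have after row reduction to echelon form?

2

Row reduce to echelon form.
R2 ← R2 + (3/2)·R1: [0, -5/2, -1/2, -7/2, 9/2]
R3 ← R3 − (9/2)·R1: [0, -15/2, -3/2, -21/2, 27/2]
R3 ← R3 − (3)·R2: [0, 0, 0, 0, 0]
Echelon form has 2 nonzero rows, so rank(C) = 2.
Each nonzero row contributes one pivot column: 2 pivot columns.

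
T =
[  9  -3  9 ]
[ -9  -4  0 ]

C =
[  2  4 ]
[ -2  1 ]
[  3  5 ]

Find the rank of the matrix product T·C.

First compute TC:
[[ 51,  78],
 [-10, -40]]
Now row reduce the product.
R2 ← R2 + (10/51)·R1: [0, -420/17]
2 nonzero rows, so rank(TC) = 2.

2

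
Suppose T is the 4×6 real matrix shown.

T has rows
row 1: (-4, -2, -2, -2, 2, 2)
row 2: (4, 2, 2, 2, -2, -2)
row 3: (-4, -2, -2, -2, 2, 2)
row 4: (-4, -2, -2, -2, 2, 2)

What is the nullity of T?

5

Row reduce to echelon form.
R2 ← R2 + R1: [0, 0, 0, 0, 0, 0]
R3 ← R3 − R1: [0, 0, 0, 0, 0, 0]
R4 ← R4 − R1: [0, 0, 0, 0, 0, 0]
1 nonzero row, so rank(T) = 1.
T has 6 columns; by rank–nullity, nullity = 6 − 1 = 5.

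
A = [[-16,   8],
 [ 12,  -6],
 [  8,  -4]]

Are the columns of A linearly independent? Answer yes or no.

Row reduce A to echelon form.
R2 ← R2 + (3/4)·R1: [0, 0]
R3 ← R3 + (1/2)·R1: [0, 0]
1 pivot among 2 columns.
Only 1 < 2 pivot columns, so the columns are linearly dependent.

no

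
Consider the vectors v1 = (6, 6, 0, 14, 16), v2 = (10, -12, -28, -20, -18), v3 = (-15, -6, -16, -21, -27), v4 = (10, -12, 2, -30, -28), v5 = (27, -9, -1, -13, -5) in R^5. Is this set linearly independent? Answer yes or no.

Form the matrix with these vectors as rows and row reduce.
R2 ← R2 − (5/3)·R1: [0, -22, -28, -130/3, -134/3]
R3 ← R3 + (5/2)·R1: [0, 9, -16, 14, 13]
R4 ← R4 − (5/3)·R1: [0, -22, 2, -160/3, -164/3]
R5 ← R5 − (9/2)·R1: [0, -36, -1, -76, -77]
R3 ← R3 + (9/22)·R2: [0, 0, -302/11, -41/11, -58/11]
R4 ← R4 − R2: [0, 0, 30, -10, -10]
R5 ← R5 − (18/11)·R2: [0, 0, 493/11, -56/11, -43/11]
R4 ← R4 + (165/151)·R3: [0, 0, 0, -2125/151, -2380/151]
R5 ← R5 + (493/302)·R3: [0, 0, 0, -3375/302, -1890/151]
R5 ← R5 − (27/34)·R4: [0, 0, 0, 0, 0]
4 nonzero rows, so the 5 vectors span a space of dimension 4.
Since 4 < 5, the vectors are linearly dependent.

no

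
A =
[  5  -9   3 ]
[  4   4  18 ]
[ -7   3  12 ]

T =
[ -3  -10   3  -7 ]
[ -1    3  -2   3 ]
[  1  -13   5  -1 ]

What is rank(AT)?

First compute AT:
[[ -3, -116,  48, -65],
 [  2, -262,  94, -34],
 [ 30, -77,  33,  46]]
Now row reduce the product.
R2 ← R2 + (2/3)·R1: [0, -1018/3, 126, -232/3]
R3 ← R3 + (10)·R1: [0, -1237, 513, -604]
R3 ← R3 − (3711/1018)·R2: [0, 0, 27324/509, -163944/509]
3 nonzero rows, so rank(AT) = 3.

3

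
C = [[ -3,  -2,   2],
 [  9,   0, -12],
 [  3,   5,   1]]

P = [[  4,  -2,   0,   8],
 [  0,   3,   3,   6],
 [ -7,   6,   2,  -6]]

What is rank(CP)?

2

First compute CP:
[[-26,  12,  -2, -48],
 [120, -90, -24, 144],
 [  5,  15,  17,  48]]
Now row reduce the product.
R2 ← R2 + (60/13)·R1: [0, -450/13, -432/13, -1008/13]
R3 ← R3 + (5/26)·R1: [0, 225/13, 216/13, 504/13]
R3 ← R3 + (1/2)·R2: [0, 0, 0, 0]
2 nonzero rows, so rank(CP) = 2.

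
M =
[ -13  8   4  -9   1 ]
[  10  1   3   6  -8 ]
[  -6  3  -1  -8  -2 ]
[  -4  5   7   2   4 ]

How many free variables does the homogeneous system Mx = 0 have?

1

Row reduce to echelon form.
R2 ← R2 + (10/13)·R1: [0, 93/13, 79/13, -12/13, -94/13]
R3 ← R3 − (6/13)·R1: [0, -9/13, -37/13, -50/13, -32/13]
R4 ← R4 − (4/13)·R1: [0, 33/13, 75/13, 62/13, 48/13]
R3 ← R3 + (3/31)·R2: [0, 0, -70/31, -122/31, -98/31]
R4 ← R4 − (11/31)·R2: [0, 0, 112/31, 158/31, 194/31]
R4 ← R4 + (8/5)·R3: [0, 0, 0, -6/5, 6/5]
4 nonzero rows, so rank(M) = 4.
M has 5 columns; by rank–nullity, nullity = 5 − 4 = 1.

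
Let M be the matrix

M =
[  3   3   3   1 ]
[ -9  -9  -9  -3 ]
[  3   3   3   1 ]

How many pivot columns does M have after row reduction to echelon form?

1

Row reduce to echelon form.
R2 ← R2 + (3)·R1: [0, 0, 0, 0]
R3 ← R3 − R1: [0, 0, 0, 0]
Echelon form has 1 nonzero row, so rank(M) = 1.
Each nonzero row contributes one pivot column: 1 pivot columns.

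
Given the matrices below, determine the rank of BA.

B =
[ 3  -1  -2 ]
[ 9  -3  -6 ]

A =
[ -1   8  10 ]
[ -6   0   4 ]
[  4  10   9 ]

1

First compute BA:
[[ -5,   4,   8],
 [-15,  12,  24]]
Now row reduce the product.
R2 ← R2 − (3)·R1: [0, 0, 0]
1 nonzero row, so rank(BA) = 1.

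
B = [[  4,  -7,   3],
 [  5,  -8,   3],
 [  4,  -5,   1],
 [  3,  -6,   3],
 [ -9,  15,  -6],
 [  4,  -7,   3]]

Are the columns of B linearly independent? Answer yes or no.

Row reduce B to echelon form.
R2 ← R2 − (5/4)·R1: [0, 3/4, -3/4]
R3 ← R3 − R1: [0, 2, -2]
R4 ← R4 − (3/4)·R1: [0, -3/4, 3/4]
R5 ← R5 + (9/4)·R1: [0, -3/4, 3/4]
R6 ← R6 − R1: [0, 0, 0]
R3 ← R3 − (8/3)·R2: [0, 0, 0]
R4 ← R4 + R2: [0, 0, 0]
R5 ← R5 + R2: [0, 0, 0]
2 pivots among 3 columns.
Only 2 < 3 pivot columns, so the columns are linearly dependent.

no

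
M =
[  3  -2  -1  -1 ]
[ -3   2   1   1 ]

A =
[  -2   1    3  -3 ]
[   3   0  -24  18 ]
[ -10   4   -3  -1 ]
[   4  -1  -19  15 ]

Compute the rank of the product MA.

1

First compute MA:
[[ -6,   0,  79, -59],
 [  6,   0, -79,  59]]
Now row reduce the product.
R2 ← R2 + R1: [0, 0, 0, 0]
1 nonzero row, so rank(MA) = 1.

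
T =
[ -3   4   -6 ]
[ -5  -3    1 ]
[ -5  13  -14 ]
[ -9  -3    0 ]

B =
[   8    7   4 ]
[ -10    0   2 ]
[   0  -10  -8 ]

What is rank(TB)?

2

First compute TB:
[[-64,  39,  44],
 [-10, -45, -34],
 [-170, 105, 118],
 [-42, -63, -42]]
Now row reduce the product.
R2 ← R2 − (5/32)·R1: [0, -1635/32, -327/8]
R3 ← R3 − (85/32)·R1: [0, 45/32, 9/8]
R4 ← R4 − (21/32)·R1: [0, -2835/32, -567/8]
R3 ← R3 + (3/109)·R2: [0, 0, 0]
R4 ← R4 − (189/109)·R2: [0, 0, 0]
2 nonzero rows, so rank(TB) = 2.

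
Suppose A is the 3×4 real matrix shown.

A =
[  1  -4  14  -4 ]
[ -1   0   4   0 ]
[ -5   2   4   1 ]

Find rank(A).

Row reduce to echelon form.
R2 ← R2 + R1: [0, -4, 18, -4]
R3 ← R3 + (5)·R1: [0, -18, 74, -19]
R3 ← R3 − (9/2)·R2: [0, 0, -7, -1]
Echelon form has 3 nonzero rows, so rank(A) = 3.

3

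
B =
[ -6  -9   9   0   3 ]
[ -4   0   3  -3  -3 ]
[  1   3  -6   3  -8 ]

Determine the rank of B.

3

Row reduce to echelon form.
R2 ← R2 − (2/3)·R1: [0, 6, -3, -3, -5]
R3 ← R3 + (1/6)·R1: [0, 3/2, -9/2, 3, -15/2]
R3 ← R3 − (1/4)·R2: [0, 0, -15/4, 15/4, -25/4]
Echelon form has 3 nonzero rows, so rank(B) = 3.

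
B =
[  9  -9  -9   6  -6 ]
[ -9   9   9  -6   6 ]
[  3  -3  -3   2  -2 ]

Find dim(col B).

1

Row reduce to echelon form.
R2 ← R2 + R1: [0, 0, 0, 0, 0]
R3 ← R3 − (1/3)·R1: [0, 0, 0, 0, 0]
Echelon form has 1 nonzero row, so rank(B) = 1.
The column space has dimension equal to the rank: 1.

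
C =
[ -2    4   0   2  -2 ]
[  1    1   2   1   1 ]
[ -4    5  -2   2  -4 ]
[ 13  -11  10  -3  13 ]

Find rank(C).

2

Row reduce to echelon form.
R2 ← R2 + (1/2)·R1: [0, 3, 2, 2, 0]
R3 ← R3 − (2)·R1: [0, -3, -2, -2, 0]
R4 ← R4 + (13/2)·R1: [0, 15, 10, 10, 0]
R3 ← R3 + R2: [0, 0, 0, 0, 0]
R4 ← R4 − (5)·R2: [0, 0, 0, 0, 0]
Echelon form has 2 nonzero rows, so rank(C) = 2.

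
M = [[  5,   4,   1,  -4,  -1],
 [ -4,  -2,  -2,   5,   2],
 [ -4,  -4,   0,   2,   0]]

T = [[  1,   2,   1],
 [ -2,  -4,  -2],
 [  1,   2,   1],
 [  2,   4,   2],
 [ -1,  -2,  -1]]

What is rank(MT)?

First compute MT:
[[ -9, -18,  -9],
 [  6,  12,   6],
 [  8,  16,   8]]
Now row reduce the product.
R2 ← R2 + (2/3)·R1: [0, 0, 0]
R3 ← R3 + (8/9)·R1: [0, 0, 0]
1 nonzero row, so rank(MT) = 1.

1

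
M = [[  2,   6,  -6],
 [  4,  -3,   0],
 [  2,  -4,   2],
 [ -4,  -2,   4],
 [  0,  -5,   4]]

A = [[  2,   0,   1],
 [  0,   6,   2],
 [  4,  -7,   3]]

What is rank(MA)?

First compute MA:
[[-20,  78,  -4],
 [  8, -18,  -2],
 [ 12, -38,   0],
 [  8, -40,   4],
 [ 16, -58,   2]]
Now row reduce the product.
R2 ← R2 + (2/5)·R1: [0, 66/5, -18/5]
R3 ← R3 + (3/5)·R1: [0, 44/5, -12/5]
R4 ← R4 + (2/5)·R1: [0, -44/5, 12/5]
R5 ← R5 + (4/5)·R1: [0, 22/5, -6/5]
R3 ← R3 − (2/3)·R2: [0, 0, 0]
R4 ← R4 + (2/3)·R2: [0, 0, 0]
R5 ← R5 − (1/3)·R2: [0, 0, 0]
2 nonzero rows, so rank(MA) = 2.

2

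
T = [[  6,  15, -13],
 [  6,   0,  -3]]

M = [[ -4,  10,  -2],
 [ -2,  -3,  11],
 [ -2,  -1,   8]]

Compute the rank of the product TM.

2

First compute TM:
[[-28,  28,  49],
 [-18,  63, -36]]
Now row reduce the product.
R2 ← R2 − (9/14)·R1: [0, 45, -135/2]
2 nonzero rows, so rank(TM) = 2.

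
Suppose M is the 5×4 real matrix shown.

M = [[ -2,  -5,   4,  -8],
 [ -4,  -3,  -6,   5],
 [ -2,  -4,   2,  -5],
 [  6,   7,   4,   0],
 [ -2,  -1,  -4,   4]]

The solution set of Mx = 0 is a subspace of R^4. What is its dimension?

Row reduce to echelon form.
R2 ← R2 − (2)·R1: [0, 7, -14, 21]
R3 ← R3 − R1: [0, 1, -2, 3]
R4 ← R4 + (3)·R1: [0, -8, 16, -24]
R5 ← R5 − R1: [0, 4, -8, 12]
R3 ← R3 − (1/7)·R2: [0, 0, 0, 0]
R4 ← R4 + (8/7)·R2: [0, 0, 0, 0]
R5 ← R5 − (4/7)·R2: [0, 0, 0, 0]
2 nonzero rows, so rank(M) = 2.
M has 4 columns; by rank–nullity, nullity = 4 − 2 = 2.

2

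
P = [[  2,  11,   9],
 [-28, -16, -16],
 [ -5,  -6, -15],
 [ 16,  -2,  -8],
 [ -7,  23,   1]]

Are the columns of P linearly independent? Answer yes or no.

yes

Row reduce P to echelon form.
R2 ← R2 + (14)·R1: [0, 138, 110]
R3 ← R3 + (5/2)·R1: [0, 43/2, 15/2]
R4 ← R4 − (8)·R1: [0, -90, -80]
R5 ← R5 + (7/2)·R1: [0, 123/2, 65/2]
R3 ← R3 − (43/276)·R2: [0, 0, -665/69]
R4 ← R4 + (15/23)·R2: [0, 0, -190/23]
R5 ← R5 − (41/92)·R2: [0, 0, -380/23]
R4 ← R4 − (6/7)·R3: [0, 0, 0]
R5 ← R5 − (12/7)·R3: [0, 0, 0]
3 pivots among 3 columns.
Every column is a pivot column, so the columns are linearly independent.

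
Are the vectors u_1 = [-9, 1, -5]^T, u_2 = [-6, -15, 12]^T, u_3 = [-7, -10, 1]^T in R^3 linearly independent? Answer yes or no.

yes

Form the matrix with these vectors as rows and row reduce.
R2 ← R2 − (2/3)·R1: [0, -47/3, 46/3]
R3 ← R3 − (7/9)·R1: [0, -97/9, 44/9]
R3 ← R3 − (97/141)·R2: [0, 0, -266/47]
3 nonzero rows, so the 3 vectors span a space of dimension 3.
Since 3 = 3, the vectors are linearly independent.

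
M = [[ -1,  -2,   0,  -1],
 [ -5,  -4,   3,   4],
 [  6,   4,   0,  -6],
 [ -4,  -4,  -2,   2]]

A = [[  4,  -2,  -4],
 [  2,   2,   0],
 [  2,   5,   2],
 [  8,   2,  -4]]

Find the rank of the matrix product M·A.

First compute MA:
[[-16,  -4,   8],
 [ 10,  25,  10],
 [-16, -16,   0],
 [-12,  -6,   4]]
Now row reduce the product.
R2 ← R2 + (5/8)·R1: [0, 45/2, 15]
R3 ← R3 − R1: [0, -12, -8]
R4 ← R4 − (3/4)·R1: [0, -3, -2]
R3 ← R3 + (8/15)·R2: [0, 0, 0]
R4 ← R4 + (2/15)·R2: [0, 0, 0]
2 nonzero rows, so rank(MA) = 2.

2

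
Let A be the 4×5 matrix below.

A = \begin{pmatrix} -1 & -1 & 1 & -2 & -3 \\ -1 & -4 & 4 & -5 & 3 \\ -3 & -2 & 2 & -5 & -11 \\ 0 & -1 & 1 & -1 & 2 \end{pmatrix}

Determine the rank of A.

2

Row reduce to echelon form.
R2 ← R2 − R1: [0, -3, 3, -3, 6]
R3 ← R3 − (3)·R1: [0, 1, -1, 1, -2]
R3 ← R3 + (1/3)·R2: [0, 0, 0, 0, 0]
R4 ← R4 − (1/3)·R2: [0, 0, 0, 0, 0]
Echelon form has 2 nonzero rows, so rank(A) = 2.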